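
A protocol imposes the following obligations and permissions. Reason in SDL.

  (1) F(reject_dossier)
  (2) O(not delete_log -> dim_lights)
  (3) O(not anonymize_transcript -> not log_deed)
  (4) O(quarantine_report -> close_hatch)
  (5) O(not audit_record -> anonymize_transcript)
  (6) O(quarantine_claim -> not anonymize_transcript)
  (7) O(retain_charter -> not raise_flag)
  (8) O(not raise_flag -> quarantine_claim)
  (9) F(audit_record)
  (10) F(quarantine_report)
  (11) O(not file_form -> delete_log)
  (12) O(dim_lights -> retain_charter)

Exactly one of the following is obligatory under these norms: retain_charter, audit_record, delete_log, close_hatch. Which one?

delete_log

Premise 9, F(audit_record), is equivalent to O(not audit_record).
From O(not audit_record) and premise 5, O(not audit_record -> anonymize_transcript), we obtain O(anonymize_transcript).
Premise 6 is O(quarantine_claim -> not anonymize_transcript); contrapositively O(anonymize_transcript -> not quarantine_claim). Since O(anonymize_transcript) holds, K gives O(not quarantine_claim).
Premise 8, O(not raise_flag -> quarantine_claim), contraposes to O(not quarantine_claim -> raise_flag); with O(not quarantine_claim) we get O(raise_flag).
Premise 7, O(retain_charter -> not raise_flag), contraposes to O(raise_flag -> not retain_charter); with O(raise_flag) we get O(not retain_charter).
Premise 12, O(dim_lights -> retain_charter), contraposes to O(not retain_charter -> not dim_lights); with O(not retain_charter) we get O(not dim_lights).
Premise 2, O(not delete_log -> dim_lights), contraposes to O(not dim_lights -> delete_log); with O(not dim_lights) we get O(delete_log).
So O(delete_log) holds — delete_log is obligatory. None of the other listed options is made obligatory by any chain of premises.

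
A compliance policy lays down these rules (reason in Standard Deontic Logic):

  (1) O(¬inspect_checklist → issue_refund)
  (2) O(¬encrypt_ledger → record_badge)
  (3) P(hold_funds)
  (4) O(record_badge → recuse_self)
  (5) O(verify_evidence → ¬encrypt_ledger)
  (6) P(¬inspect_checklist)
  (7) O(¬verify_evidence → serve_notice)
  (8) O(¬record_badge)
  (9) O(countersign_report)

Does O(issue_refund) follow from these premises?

No

Premise 1 is O(¬inspect_checklist → issue_refund), but O(¬inspect_checklist) is not derivable from the premises (the permission P(¬inspect_checklist) asserts only ¬O(inspect_checklist), not O(¬inspect_checklist)), so it does not yield O(issue_refund).
No other premise forces O(issue_refund). An ideal world satisfying every premise can still have issue_refund false, so O(issue_refund) is not derivable.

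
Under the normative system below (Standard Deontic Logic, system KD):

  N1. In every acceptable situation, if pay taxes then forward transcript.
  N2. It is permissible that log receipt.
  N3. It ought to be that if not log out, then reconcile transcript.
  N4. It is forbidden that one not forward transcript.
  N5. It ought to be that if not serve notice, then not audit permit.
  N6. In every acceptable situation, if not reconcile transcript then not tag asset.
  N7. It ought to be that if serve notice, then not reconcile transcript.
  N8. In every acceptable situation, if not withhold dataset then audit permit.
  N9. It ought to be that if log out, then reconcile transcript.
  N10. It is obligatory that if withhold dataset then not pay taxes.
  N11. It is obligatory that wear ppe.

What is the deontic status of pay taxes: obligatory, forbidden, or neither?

Forbidden

Premises 9 and 3 cover both cases: O(log_out → reconcile_transcript) and O(¬log_out → reconcile_transcript). Since log_out ∨ ¬log_out is a tautology, O(reconcile_transcript) follows.
Premise 7 is O(serve_notice → ¬reconcile_transcript); contrapositively O(reconcile_transcript → ¬serve_notice). Since O(reconcile_transcript) holds, K gives O(¬serve_notice).
Premise 5 is O(¬serve_notice → ¬audit_permit); since O(¬serve_notice), deontic closure gives O(¬audit_permit).
The contrapositive of premise 8 (O(¬withhold_dataset → audit_permit)) is O(¬audit_permit → withhold_dataset), and O(¬audit_permit) is already established, so O(withhold_dataset).
Applying K to premise 10 (O(withhold_dataset → ¬pay_taxes)) and O(withhold_dataset) yields O(¬pay_taxes).
Premises 1, 2, 4, 6, 11 do not contribute to this derivation.
Thus O(¬pay_taxes), which is F(pay_taxes): pay_taxes is forbidden.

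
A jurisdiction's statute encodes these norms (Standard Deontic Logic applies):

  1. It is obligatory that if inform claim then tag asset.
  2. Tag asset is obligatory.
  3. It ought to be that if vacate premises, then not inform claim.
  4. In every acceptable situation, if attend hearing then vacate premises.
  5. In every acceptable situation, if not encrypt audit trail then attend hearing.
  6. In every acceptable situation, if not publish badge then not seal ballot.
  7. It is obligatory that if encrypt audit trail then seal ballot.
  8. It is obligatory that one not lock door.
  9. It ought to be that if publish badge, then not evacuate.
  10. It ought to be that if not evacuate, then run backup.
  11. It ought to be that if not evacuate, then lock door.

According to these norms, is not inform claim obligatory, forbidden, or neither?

Obligatory

From premise 8 we have O(¬lock_door).
Premise 11, O(¬evacuate → lock_door), contraposes to O(¬lock_door → evacuate); with O(¬lock_door) we get O(evacuate).
Premise 9, O(publish_badge → ¬evacuate), contraposes to O(evacuate → ¬publish_badge); with O(evacuate) we get O(¬publish_badge).
Premise 6 is O(¬publish_badge → ¬seal_ballot); since O(¬publish_badge), deontic closure gives O(¬seal_ballot).
The contrapositive of premise 7 (O(encrypt_audit_trail → seal_ballot)) is O(¬seal_ballot → ¬encrypt_audit_trail), and O(¬seal_ballot) is already established, so O(¬encrypt_audit_trail).
Applying K to premise 5 (O(¬encrypt_audit_trail → attend_hearing)) and O(¬encrypt_audit_trail) yields O(attend_hearing).
With premise 4, O(attend_hearing → vacate_premises), the K-axiom yields O(vacate_premises).
With premise 3, O(vacate_premises → ¬inform_claim), the K-axiom yields O(¬inform_claim).
Premises 1, 2, 10 do not contribute to this derivation.
Hence ¬inform_claim is obligatory.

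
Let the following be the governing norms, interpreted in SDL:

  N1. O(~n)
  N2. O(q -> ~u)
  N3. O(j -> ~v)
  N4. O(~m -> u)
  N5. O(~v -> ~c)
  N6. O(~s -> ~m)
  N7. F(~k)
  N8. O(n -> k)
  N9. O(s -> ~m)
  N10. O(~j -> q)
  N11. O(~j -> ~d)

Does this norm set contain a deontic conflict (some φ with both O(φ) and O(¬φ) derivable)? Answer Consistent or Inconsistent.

Consistent

Premise 8 is O(n -> k); even if O(k) held, inferring O(n) would be affirming the consequent — invalid.
So O(n) is not derivable, and the apparent clash with O(~n) does not arise.
A world satisfying every obligation exists (e.g. c=false, d=false, j=true, k=true, m=false, n=false, q=false, s=false, u=true, v=false); no atom is both obligatory and forbidden, so the set is consistent.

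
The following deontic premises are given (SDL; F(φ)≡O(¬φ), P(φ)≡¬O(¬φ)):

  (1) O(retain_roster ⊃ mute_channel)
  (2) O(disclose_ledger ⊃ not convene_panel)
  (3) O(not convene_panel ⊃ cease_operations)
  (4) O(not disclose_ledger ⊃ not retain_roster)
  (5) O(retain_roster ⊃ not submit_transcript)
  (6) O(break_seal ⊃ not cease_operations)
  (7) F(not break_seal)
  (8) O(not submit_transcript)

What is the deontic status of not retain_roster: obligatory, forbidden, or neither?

Obligatory

F(not break_seal) at premise 7 means O(break_seal).
Premise 6 is O(break_seal ⊃ not cease_operations); since O(break_seal), deontic closure gives O(not cease_operations).
Premise 3 is O(not convene_panel ⊃ cease_operations); contrapositively O(not cease_operations ⊃ convene_panel). Since O(not cease_operations) holds, K gives O(convene_panel).
Premise 2, O(disclose_ledger ⊃ not convene_panel), contraposes to O(convene_panel ⊃ not disclose_ledger); with O(convene_panel) we get O(not disclose_ledger).
With premise 4, O(not disclose_ledger ⊃ not retain_roster), the K-axiom yields O(not retain_roster).
Premises 1, 5, 8 do not contribute to this derivation.
Hence not retain_roster is obligatory.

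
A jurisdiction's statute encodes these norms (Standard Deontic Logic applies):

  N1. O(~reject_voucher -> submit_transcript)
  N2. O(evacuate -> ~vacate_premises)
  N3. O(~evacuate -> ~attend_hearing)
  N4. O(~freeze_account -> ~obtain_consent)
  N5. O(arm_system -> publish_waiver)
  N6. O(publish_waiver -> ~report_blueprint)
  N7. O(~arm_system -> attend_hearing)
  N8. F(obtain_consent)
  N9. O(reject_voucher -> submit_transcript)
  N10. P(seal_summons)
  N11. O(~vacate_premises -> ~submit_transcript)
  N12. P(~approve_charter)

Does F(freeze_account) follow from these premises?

Premise 4 is O(~freeze_account -> ~obtain_consent); even if O(~obtain_consent) held, inferring O(~freeze_account) would be affirming the consequent — invalid.
No other premise forces O(~freeze_account). An ideal world satisfying every premise can still have freeze_account true, so F(freeze_account) is not derivable.

No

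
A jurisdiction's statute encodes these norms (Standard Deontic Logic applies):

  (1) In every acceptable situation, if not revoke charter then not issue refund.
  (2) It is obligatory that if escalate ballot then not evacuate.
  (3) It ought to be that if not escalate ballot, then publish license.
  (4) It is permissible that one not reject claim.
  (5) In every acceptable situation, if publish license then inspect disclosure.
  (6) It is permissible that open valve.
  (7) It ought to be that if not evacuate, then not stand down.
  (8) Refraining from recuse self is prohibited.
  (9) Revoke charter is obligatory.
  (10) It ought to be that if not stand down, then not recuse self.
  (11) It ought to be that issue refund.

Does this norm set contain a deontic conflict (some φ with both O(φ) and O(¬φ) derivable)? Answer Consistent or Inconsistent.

Premise 1 is O(¬revoke_charter → ¬issue_refund), but O(¬revoke_charter) is not derivable from the premises, so it does not yield O(¬issue_refund).
So O(¬issue_refund) is not derivable, and the apparent clash with O(issue_refund) does not arise.
A world satisfying every obligation exists (e.g. escalate_ballot=false, evacuate=true, inspect_disclosure=true, issue_refund=true, open_valve=false, publish_license=true, recuse_self=true, reject_claim=false, revoke_charter=true, stand_down=true); no atom is both obligatory and forbidden, so the set is consistent.

Consistent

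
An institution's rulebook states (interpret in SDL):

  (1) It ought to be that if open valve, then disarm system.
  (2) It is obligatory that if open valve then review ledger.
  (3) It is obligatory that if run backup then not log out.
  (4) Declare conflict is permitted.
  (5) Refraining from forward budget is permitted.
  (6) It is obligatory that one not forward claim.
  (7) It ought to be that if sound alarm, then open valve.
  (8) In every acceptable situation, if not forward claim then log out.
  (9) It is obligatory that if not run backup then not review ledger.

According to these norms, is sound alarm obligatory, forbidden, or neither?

Forbidden

Premise 6 gives O(¬forward_claim).
Premise 8 is O(¬forward_claim → log_out); since O(¬forward_claim), deontic closure gives O(log_out).
Premise 3 is O(run_backup → ¬log_out); contrapositively O(log_out → ¬run_backup). Since O(log_out) holds, K gives O(¬run_backup).
With premise 9, O(¬run_backup → ¬review_ledger), the K-axiom yields O(¬review_ledger).
Premise 2 is O(open_valve → review_ledger); contrapositively O(¬review_ledger → ¬open_valve). Since O(¬review_ledger) holds, K gives O(¬open_valve).
Premise 7, O(sound_alarm → open_valve), contraposes to O(¬open_valve → ¬sound_alarm); with O(¬open_valve) we get O(¬sound_alarm).
Premises 1, 4, 5 do not contribute to this derivation.
Thus O(¬sound_alarm), which is F(sound_alarm): sound_alarm is forbidden.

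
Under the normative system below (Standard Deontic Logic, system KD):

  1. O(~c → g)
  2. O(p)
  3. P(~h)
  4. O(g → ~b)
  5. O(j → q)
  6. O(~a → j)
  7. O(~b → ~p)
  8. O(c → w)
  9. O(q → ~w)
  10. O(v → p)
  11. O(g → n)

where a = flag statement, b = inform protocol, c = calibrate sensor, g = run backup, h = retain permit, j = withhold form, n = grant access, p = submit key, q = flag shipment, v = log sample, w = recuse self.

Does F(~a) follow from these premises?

Premise 2 states O(p) outright.
Premise 7 is O(~b → ~p); contrapositively O(p → b). Since O(p) holds, K gives O(b).
Premise 4 is O(g → ~b); contrapositively O(b → ~g). Since O(b) holds, K gives O(~g).
Premise 1 is O(~c → g); contrapositively O(~g → c). Since O(~g) holds, K gives O(c).
From O(c) and premise 8, O(c → w), we obtain O(w).
Premise 9 is O(q → ~w); contrapositively O(w → ~q). Since O(w) holds, K gives O(~q).
Premise 5 is O(j → q); contrapositively O(~q → ~j). Since O(~q) holds, K gives O(~j).
The contrapositive of premise 6 (O(~a → j)) is O(~j → a), and O(~j) is already established, so O(a).
Premises 3, 10, 11 do not contribute to this derivation.
So O(a) holds, i.e. F(~a). The claim follows.

Yes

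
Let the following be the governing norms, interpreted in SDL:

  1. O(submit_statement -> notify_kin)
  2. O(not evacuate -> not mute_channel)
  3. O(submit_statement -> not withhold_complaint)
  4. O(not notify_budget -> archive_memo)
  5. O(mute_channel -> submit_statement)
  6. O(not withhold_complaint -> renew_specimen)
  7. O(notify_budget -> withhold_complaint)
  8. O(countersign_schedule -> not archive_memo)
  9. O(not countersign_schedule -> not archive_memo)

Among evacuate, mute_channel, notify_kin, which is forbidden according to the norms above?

Premises 9 and 8 cover both cases: O(not countersign_schedule -> not archive_memo) and O(countersign_schedule -> not archive_memo). Since not countersign_schedule ∨ countersign_schedule is a tautology, O(not archive_memo) follows.
Premise 4, O(not notify_budget -> archive_memo), contraposes to O(not archive_memo -> notify_budget); with O(not archive_memo) we get O(notify_budget).
Applying K to premise 7 (O(notify_budget -> withhold_complaint)) and O(notify_budget) yields O(withhold_complaint).
Premise 3, O(submit_statement -> not withhold_complaint), contraposes to O(withhold_complaint -> not submit_statement); with O(withhold_complaint) we get O(not submit_statement).
The contrapositive of premise 5 (O(mute_channel -> submit_statement)) is O(not submit_statement -> not mute_channel), and O(not submit_statement) is already established, so O(not mute_channel).
So O(not mute_channel) holds, i.e. mute_channel is forbidden. None of the other listed options is forbidden under the premises.

mute_channel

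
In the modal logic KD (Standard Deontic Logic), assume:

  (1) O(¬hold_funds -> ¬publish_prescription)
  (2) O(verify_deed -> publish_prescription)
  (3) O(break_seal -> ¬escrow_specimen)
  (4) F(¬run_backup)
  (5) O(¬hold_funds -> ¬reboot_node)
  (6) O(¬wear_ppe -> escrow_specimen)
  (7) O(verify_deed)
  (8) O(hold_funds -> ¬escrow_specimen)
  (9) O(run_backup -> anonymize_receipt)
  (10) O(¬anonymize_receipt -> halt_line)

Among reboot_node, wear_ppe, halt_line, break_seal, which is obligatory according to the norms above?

Premise 7 states O(verify_deed) outright.
With premise 2, O(verify_deed -> publish_prescription), the K-axiom yields O(publish_prescription).
The contrapositive of premise 1 (O(¬hold_funds -> ¬publish_prescription)) is O(publish_prescription -> hold_funds), and O(publish_prescription) is already established, so O(hold_funds).
Applying K to premise 8 (O(hold_funds -> ¬escrow_specimen)) and O(hold_funds) yields O(¬escrow_specimen).
The contrapositive of premise 6 (O(¬wear_ppe -> escrow_specimen)) is O(¬escrow_specimen -> wear_ppe), and O(¬escrow_specimen) is already established, so O(wear_ppe).
So O(wear_ppe) holds — wear_ppe is obligatory. None of the other listed options is made obligatory by any chain of premises.

wear_ppe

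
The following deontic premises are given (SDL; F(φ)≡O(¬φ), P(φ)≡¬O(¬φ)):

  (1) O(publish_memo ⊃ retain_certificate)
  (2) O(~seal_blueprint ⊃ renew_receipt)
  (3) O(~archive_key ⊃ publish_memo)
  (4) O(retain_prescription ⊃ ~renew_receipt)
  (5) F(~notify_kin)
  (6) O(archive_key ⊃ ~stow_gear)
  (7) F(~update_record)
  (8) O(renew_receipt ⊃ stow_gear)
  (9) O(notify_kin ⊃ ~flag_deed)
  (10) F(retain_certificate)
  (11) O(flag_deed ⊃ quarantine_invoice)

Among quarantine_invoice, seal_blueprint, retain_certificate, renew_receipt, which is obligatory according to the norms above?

Premise 10, F(retain_certificate), is equivalent to O(~retain_certificate).
Premise 1, O(publish_memo ⊃ retain_certificate), contraposes to O(~retain_certificate ⊃ ~publish_memo); with O(~retain_certificate) we get O(~publish_memo).
Premise 3 is O(~archive_key ⊃ publish_memo); contrapositively O(~publish_memo ⊃ archive_key). Since O(~publish_memo) holds, K gives O(archive_key).
Applying K to premise 6 (O(archive_key ⊃ ~stow_gear)) and O(archive_key) yields O(~stow_gear).
Premise 8 is O(renew_receipt ⊃ stow_gear); contrapositively O(~stow_gear ⊃ ~renew_receipt). Since O(~stow_gear) holds, K gives O(~renew_receipt).
Premise 2, O(~seal_blueprint ⊃ renew_receipt), contraposes to O(~renew_receipt ⊃ seal_blueprint); with O(~renew_receipt) we get O(seal_blueprint).
So O(seal_blueprint) holds — seal_blueprint is obligatory. None of the other listed options is made obligatory by any chain of premises.

seal_blueprint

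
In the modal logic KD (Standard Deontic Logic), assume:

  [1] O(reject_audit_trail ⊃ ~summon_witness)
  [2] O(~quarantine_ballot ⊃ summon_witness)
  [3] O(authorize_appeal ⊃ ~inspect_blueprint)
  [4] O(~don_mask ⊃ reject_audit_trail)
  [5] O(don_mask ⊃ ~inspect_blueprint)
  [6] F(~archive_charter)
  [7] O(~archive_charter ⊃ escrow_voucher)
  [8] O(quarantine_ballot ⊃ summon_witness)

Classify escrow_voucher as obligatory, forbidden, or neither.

Premise 7 is O(~archive_charter ⊃ escrow_voucher), but O(~archive_charter) is not derivable from the premises, so it does not yield O(escrow_voucher).
No premise or chain of K-axiom applications forces O(escrow_voucher), and none forces O(~escrow_voucher). So escrow_voucher is neither obligatory nor forbidden under these norms.

Neither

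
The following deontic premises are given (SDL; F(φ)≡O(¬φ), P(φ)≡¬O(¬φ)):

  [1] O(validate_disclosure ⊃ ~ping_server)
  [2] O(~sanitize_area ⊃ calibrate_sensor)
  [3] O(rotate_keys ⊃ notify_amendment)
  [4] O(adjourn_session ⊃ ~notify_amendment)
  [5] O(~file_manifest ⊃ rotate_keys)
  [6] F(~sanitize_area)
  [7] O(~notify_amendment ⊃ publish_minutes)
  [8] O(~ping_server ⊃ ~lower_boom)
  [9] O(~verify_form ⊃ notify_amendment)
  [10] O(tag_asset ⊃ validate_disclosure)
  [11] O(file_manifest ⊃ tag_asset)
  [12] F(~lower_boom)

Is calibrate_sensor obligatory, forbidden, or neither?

Neither

Premise 2 is O(~sanitize_area ⊃ calibrate_sensor), but O(~sanitize_area) is not derivable from the premises, so it does not yield O(calibrate_sensor).
No premise or chain of K-axiom applications forces O(calibrate_sensor), and none forces O(~calibrate_sensor). So calibrate_sensor is neither obligatory nor forbidden under these norms.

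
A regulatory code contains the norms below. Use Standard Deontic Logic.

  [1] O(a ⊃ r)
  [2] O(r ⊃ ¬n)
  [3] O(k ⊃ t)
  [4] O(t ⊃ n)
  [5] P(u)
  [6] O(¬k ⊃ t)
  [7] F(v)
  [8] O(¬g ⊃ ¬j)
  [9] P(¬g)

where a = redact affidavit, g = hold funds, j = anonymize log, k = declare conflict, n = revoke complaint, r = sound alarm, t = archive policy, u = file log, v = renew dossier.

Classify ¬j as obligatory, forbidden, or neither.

Neither

Premise 8 is O(¬g ⊃ ¬j), but O(¬g) is not derivable from the premises (the permission P(¬g) asserts only ¬O(g), not O(¬g)), so it does not yield O(¬j).
No premise or chain of K-axiom applications forces O(¬j), and none forces O(j). So ¬j is neither obligatory nor forbidden under these norms.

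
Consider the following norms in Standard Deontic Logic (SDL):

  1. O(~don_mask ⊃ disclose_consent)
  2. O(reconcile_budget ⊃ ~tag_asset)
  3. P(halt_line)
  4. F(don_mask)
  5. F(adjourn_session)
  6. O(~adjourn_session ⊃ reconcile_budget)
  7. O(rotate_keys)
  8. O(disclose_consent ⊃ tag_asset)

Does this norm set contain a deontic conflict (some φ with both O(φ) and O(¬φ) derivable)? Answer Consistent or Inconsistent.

F(don_mask) at premise 4 means O(~don_mask).
Premise 1 is O(~don_mask ⊃ disclose_consent); since O(~don_mask), deontic closure gives O(disclose_consent).
From O(disclose_consent) and premise 8, O(disclose_consent ⊃ tag_asset), we obtain O(tag_asset).
The contrapositive of premise 2 (O(reconcile_budget ⊃ ~tag_asset)) is O(tag_asset ⊃ ~reconcile_budget), and O(tag_asset) is already established, so O(~reconcile_budget).
Premise 6 is O(~adjourn_session ⊃ reconcile_budget); contrapositively O(~reconcile_budget ⊃ adjourn_session). Since O(~reconcile_budget) holds, K gives O(adjourn_session).
But premise 5, F(adjourn_session), means O(~adjourn_session).
We now have both O(adjourn_session) and O(~adjourn_session) — adjourn_session is simultaneously obligatory and forbidden, violating the D-axiom.

Inconsistent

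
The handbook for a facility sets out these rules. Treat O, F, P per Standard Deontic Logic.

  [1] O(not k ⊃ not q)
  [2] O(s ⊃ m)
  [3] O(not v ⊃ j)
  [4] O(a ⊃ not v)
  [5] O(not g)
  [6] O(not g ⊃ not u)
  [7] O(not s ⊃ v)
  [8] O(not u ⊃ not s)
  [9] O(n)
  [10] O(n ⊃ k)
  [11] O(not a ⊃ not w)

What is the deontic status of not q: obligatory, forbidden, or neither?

Premise 1 is O(not k ⊃ not q), but O(not k) is not derivable from the premises, so it does not yield O(not q).
No premise or chain of K-axiom applications forces O(not q), and none forces O(q). So not q is neither obligatory nor forbidden under these norms.

Neither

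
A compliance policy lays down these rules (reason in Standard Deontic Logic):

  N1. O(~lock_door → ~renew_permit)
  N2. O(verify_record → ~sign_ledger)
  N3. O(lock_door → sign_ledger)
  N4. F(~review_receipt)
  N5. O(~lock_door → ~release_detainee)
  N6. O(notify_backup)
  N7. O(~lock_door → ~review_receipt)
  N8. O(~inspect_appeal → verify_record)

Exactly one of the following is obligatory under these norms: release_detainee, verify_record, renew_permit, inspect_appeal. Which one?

inspect_appeal

Premise 4, F(~review_receipt), is equivalent to O(review_receipt).
Premise 7, O(~lock_door → ~review_receipt), contraposes to O(review_receipt → lock_door); with O(review_receipt) we get O(lock_door).
Applying K to premise 3 (O(lock_door → sign_ledger)) and O(lock_door) yields O(sign_ledger).
Premise 2 is O(verify_record → ~sign_ledger); contrapositively O(sign_ledger → ~verify_record). Since O(sign_ledger) holds, K gives O(~verify_record).
The contrapositive of premise 8 (O(~inspect_appeal → verify_record)) is O(~verify_record → inspect_appeal), and O(~verify_record) is already established, so O(inspect_appeal).
So O(inspect_appeal) holds — inspect_appeal is obligatory. None of the other listed options is made obligatory by any chain of premises.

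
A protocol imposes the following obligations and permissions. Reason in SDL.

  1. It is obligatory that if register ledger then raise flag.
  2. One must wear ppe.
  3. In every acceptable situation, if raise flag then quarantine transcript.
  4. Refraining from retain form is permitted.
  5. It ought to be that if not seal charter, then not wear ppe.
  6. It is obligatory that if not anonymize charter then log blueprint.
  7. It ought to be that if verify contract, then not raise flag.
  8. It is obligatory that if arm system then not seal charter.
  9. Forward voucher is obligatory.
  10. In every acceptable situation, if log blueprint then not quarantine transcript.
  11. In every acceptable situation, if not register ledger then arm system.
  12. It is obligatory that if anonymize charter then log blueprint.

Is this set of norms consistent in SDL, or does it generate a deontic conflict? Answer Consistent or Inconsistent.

By case analysis on anonymize_charter: premise 12 gives O(anonymize_charter → log_blueprint) and premise 6 gives O(¬anonymize_charter → log_blueprint), so O(log_blueprint) either way.
Premise 10 is O(log_blueprint → ¬quarantine_transcript); since O(log_blueprint), deontic closure gives O(¬quarantine_transcript).
Premise 3 is O(raise_flag → quarantine_transcript); contrapositively O(¬quarantine_transcript → ¬raise_flag). Since O(¬quarantine_transcript) holds, K gives O(¬raise_flag).
Premise 1 is O(register_ledger → raise_flag); contrapositively O(¬raise_flag → ¬register_ledger). Since O(¬raise_flag) holds, K gives O(¬register_ledger).
With premise 11, O(¬register_ledger → arm_system), the K-axiom yields O(arm_system).
From O(arm_system) and premise 8, O(arm_system → ¬seal_charter), we obtain O(¬seal_charter).
With premise 5, O(¬seal_charter → ¬wear_ppe), the K-axiom yields O(¬wear_ppe).
Yet premise 2 states O(wear_ppe).
We now have both O(¬wear_ppe) and O(wear_ppe) — wear_ppe is simultaneously obligatory and forbidden, violating the D-axiom.

Inconsistent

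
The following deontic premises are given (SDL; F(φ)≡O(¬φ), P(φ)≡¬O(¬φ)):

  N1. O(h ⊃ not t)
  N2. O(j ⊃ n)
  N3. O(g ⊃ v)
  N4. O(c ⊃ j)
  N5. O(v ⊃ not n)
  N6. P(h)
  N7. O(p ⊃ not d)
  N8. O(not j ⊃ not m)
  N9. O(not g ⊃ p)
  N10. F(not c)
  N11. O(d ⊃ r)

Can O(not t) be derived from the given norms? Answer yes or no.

No

Premise 1 is O(h ⊃ not t), but O(h) is not derivable from the premises (the permission P(h) asserts only not O(not h), not O(h)), so it does not yield O(not t).
No other premise forces O(not t). An ideal world satisfying every premise can still have not t false, so O(not t) is not derivable.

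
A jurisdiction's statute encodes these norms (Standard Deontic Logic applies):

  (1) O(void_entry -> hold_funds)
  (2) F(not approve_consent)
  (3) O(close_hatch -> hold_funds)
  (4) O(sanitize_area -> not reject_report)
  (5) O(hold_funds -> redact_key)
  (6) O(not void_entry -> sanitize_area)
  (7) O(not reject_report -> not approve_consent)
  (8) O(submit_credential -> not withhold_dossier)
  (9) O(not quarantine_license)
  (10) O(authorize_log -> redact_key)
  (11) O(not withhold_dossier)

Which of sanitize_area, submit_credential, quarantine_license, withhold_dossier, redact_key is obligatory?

Premise 2 is F(not approve_consent), i.e. O(approve_consent).
The contrapositive of premise 7 (O(not reject_report -> not approve_consent)) is O(approve_consent -> reject_report), and O(approve_consent) is already established, so O(reject_report).
Premise 4, O(sanitize_area -> not reject_report), contraposes to O(reject_report -> not sanitize_area); with O(reject_report) we get O(not sanitize_area).
Premise 6, O(not void_entry -> sanitize_area), contraposes to O(not sanitize_area -> void_entry); with O(not sanitize_area) we get O(void_entry).
Premise 1 is O(void_entry -> hold_funds); since O(void_entry), deontic closure gives O(hold_funds).
From O(hold_funds) and premise 5, O(hold_funds -> redact_key), we obtain O(redact_key).
So O(redact_key) holds — redact_key is obligatory. None of the other listed options is made obligatory by any chain of premises.

redact_key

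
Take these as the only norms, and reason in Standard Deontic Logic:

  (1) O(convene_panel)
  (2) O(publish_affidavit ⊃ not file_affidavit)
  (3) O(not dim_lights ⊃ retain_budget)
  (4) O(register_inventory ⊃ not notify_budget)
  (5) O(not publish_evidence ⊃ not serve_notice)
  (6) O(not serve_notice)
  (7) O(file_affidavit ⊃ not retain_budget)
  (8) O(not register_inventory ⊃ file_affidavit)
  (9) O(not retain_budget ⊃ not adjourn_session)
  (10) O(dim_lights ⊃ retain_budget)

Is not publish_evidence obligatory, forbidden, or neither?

Neither

Premise 5 is O(not publish_evidence ⊃ not serve_notice); even if O(not serve_notice) held, inferring O(not publish_evidence) would be affirming the consequent — invalid.
No premise or chain of K-axiom applications forces O(not publish_evidence), and none forces O(publish_evidence). So not publish_evidence is neither obligatory nor forbidden under these norms.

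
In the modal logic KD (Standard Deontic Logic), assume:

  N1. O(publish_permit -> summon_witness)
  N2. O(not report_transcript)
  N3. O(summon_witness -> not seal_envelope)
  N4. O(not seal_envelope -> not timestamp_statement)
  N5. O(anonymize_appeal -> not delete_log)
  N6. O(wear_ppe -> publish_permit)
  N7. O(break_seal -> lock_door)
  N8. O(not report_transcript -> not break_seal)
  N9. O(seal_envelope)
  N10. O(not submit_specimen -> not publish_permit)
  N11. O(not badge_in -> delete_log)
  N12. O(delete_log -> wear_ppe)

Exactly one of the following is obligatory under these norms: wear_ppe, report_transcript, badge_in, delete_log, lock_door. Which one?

Premise 9 states O(seal_envelope) outright.
The contrapositive of premise 3 (O(summon_witness -> not seal_envelope)) is O(seal_envelope -> not summon_witness), and O(seal_envelope) is already established, so O(not summon_witness).
Premise 1, O(publish_permit -> summon_witness), contraposes to O(not summon_witness -> not publish_permit); with O(not summon_witness) we get O(not publish_permit).
Premise 6, O(wear_ppe -> publish_permit), contraposes to O(not publish_permit -> not wear_ppe); with O(not publish_permit) we get O(not wear_ppe).
Premise 12, O(delete_log -> wear_ppe), contraposes to O(not wear_ppe -> not delete_log); with O(not wear_ppe) we get O(not delete_log).
Premise 11 is O(not badge_in -> delete_log); contrapositively O(not delete_log -> badge_in). Since O(not delete_log) holds, K gives O(badge_in).
So O(badge_in) holds — badge_in is obligatory. None of the other listed options is made obligatory by any chain of premises.

badge_in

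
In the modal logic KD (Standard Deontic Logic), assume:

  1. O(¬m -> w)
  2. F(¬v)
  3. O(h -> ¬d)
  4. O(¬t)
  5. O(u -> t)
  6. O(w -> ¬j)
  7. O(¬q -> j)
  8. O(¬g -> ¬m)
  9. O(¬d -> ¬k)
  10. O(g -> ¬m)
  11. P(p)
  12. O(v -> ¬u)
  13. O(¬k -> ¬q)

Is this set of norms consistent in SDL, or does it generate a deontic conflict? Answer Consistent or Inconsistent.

Consistent

Premise 5 is O(u -> t), but O(u) is not derivable from the premises, so it does not yield O(t).
So O(t) is not derivable, and the apparent clash with O(¬t) does not arise.
A world satisfying every obligation exists (e.g. d=true, g=false, h=false, j=false, k=true, m=false, p=false, q=true, t=false, u=false, v=true, w=true); no atom is both obligatory and forbidden, so the set is consistent.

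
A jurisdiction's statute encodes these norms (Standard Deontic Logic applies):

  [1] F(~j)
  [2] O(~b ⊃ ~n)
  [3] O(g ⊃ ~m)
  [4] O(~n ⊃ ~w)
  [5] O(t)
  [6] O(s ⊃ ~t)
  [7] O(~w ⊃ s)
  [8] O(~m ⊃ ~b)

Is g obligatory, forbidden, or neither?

Premise 5 states O(t) outright.
The contrapositive of premise 6 (O(s ⊃ ~t)) is O(t ⊃ ~s), and O(t) is already established, so O(~s).
The contrapositive of premise 7 (O(~w ⊃ s)) is O(~s ⊃ w), and O(~s) is already established, so O(w).
Premise 4, O(~n ⊃ ~w), contraposes to O(w ⊃ n); with O(w) we get O(n).
The contrapositive of premise 2 (O(~b ⊃ ~n)) is O(n ⊃ b), and O(n) is already established, so O(b).
Premise 8 is O(~m ⊃ ~b); contrapositively O(b ⊃ m). Since O(b) holds, K gives O(m).
Premise 3, O(g ⊃ ~m), contraposes to O(m ⊃ ~g); with O(m) we get O(~g).
Premise 1 does not contribute to this derivation.
Thus O(~g), which is F(g): g is forbidden.

Forbidden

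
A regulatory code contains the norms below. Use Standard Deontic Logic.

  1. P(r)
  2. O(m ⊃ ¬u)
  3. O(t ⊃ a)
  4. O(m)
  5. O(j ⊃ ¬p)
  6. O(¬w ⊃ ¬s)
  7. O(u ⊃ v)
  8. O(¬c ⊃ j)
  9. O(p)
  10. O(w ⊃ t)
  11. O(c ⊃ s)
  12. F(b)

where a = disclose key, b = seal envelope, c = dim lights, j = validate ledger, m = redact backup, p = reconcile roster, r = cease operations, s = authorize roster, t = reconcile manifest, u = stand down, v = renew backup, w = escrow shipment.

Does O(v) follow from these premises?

No

Premise 7 is O(u ⊃ v), but O(u) is not derivable from the premises, so it does not yield O(v).
No other premise forces O(v). An ideal world satisfying every premise can still have v false, so O(v) is not derivable.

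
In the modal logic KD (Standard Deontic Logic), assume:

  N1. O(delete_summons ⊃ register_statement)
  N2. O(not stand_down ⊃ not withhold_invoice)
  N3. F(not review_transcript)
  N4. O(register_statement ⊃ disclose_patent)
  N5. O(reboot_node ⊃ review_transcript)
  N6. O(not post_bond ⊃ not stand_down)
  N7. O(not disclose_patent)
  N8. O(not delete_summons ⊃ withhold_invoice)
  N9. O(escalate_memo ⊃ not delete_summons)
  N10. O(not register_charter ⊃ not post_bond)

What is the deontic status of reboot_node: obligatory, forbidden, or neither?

Premise 5 is O(reboot_node ⊃ review_transcript); even if O(review_transcript) held, inferring O(reboot_node) would be affirming the consequent — invalid.
No premise or chain of K-axiom applications forces O(reboot_node), and none forces O(not reboot_node). So reboot_node is neither obligatory nor forbidden under these norms.

Neither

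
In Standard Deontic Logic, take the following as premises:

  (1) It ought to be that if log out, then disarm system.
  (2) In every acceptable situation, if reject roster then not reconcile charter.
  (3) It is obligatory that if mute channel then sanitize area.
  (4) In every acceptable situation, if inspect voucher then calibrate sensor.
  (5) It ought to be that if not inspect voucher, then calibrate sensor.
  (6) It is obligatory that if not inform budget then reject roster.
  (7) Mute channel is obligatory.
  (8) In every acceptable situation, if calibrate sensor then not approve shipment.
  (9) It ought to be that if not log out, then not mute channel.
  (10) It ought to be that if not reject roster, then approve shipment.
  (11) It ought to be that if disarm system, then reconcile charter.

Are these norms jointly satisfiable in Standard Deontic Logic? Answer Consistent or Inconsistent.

By case analysis on ¬inspect_voucher: premise 5 gives O(¬inspect_voucher → calibrate_sensor) and premise 4 gives O(inspect_voucher → calibrate_sensor), so O(calibrate_sensor) either way.
From O(calibrate_sensor) and premise 8, O(calibrate_sensor → ¬approve_shipment), we obtain O(¬approve_shipment).
The contrapositive of premise 10 (O(¬reject_roster → approve_shipment)) is O(¬approve_shipment → reject_roster), and O(¬approve_shipment) is already established, so O(reject_roster).
Applying K to premise 2 (O(reject_roster → ¬reconcile_charter)) and O(reject_roster) yields O(¬reconcile_charter).
Premise 11, O(disarm_system → reconcile_charter), contraposes to O(¬reconcile_charter → ¬disarm_system); with O(¬reconcile_charter) we get O(¬disarm_system).
Premise 1 is O(log_out → disarm_system); contrapositively O(¬disarm_system → ¬log_out). Since O(¬disarm_system) holds, K gives O(¬log_out).
From O(¬log_out) and premise 9, O(¬log_out → ¬mute_channel), we obtain O(¬mute_channel).
However, premise 7 gives O(mute_channel).
We now have both O(¬mute_channel) and O(mute_channel) — mute_channel is simultaneously obligatory and forbidden, violating the D-axiom.

Inconsistent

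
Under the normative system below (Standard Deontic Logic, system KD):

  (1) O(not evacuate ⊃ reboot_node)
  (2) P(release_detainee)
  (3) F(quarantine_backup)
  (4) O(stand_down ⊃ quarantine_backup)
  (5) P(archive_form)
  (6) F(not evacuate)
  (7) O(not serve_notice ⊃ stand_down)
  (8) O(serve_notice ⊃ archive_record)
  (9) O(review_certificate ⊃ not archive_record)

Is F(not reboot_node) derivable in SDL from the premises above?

Premise 1 is O(not evacuate ⊃ reboot_node), but O(not evacuate) is not derivable from the premises, so it does not yield O(reboot_node).
No other premise forces O(reboot_node). An ideal world satisfying every premise can still have not reboot_node true, so F(not reboot_node) is not derivable.

No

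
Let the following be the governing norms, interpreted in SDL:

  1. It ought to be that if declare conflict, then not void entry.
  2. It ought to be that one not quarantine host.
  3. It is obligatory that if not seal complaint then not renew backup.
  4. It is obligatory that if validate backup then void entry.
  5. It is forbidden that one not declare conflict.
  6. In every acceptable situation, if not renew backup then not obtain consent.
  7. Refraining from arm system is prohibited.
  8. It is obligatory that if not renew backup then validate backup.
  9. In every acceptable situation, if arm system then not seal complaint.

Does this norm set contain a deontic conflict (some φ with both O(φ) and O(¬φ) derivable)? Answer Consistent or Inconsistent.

Premise 5, F(¬declare_conflict), is equivalent to O(declare_conflict).
From O(declare_conflict) and premise 1, O(declare_conflict → ¬void_entry), we obtain O(¬void_entry).
Premise 4, O(validate_backup → void_entry), contraposes to O(¬void_entry → ¬validate_backup); with O(¬void_entry) we get O(¬validate_backup).
Premise 8, O(¬renew_backup → validate_backup), contraposes to O(¬validate_backup → renew_backup); with O(¬validate_backup) we get O(renew_backup).
Premise 3, O(¬seal_complaint → ¬renew_backup), contraposes to O(renew_backup → seal_complaint); with O(renew_backup) we get O(seal_complaint).
Premise 9, O(arm_system → ¬seal_complaint), contraposes to O(seal_complaint → ¬arm_system); with O(seal_complaint) we get O(¬arm_system).
But premise 7, F(¬arm_system), means O(arm_system).
We now have both O(¬arm_system) and O(arm_system) — arm_system is simultaneously obligatory and forbidden, violating the D-axiom.

Inconsistent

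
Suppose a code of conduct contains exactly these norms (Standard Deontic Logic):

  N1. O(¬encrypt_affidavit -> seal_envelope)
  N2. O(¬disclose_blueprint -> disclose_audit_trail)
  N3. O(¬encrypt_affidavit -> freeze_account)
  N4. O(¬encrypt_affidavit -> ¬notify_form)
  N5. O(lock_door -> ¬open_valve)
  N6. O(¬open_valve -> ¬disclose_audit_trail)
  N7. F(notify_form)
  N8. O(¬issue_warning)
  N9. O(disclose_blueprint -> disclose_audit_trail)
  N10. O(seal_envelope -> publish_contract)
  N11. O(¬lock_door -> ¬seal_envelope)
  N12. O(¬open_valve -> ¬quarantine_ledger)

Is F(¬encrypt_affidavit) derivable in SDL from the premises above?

Yes

By case analysis on ¬disclose_blueprint: premise 2 gives O(¬disclose_blueprint -> disclose_audit_trail) and premise 9 gives O(disclose_blueprint -> disclose_audit_trail), so O(disclose_audit_trail) either way.
The contrapositive of premise 6 (O(¬open_valve -> ¬disclose_audit_trail)) is O(disclose_audit_trail -> open_valve), and O(disclose_audit_trail) is already established, so O(open_valve).
The contrapositive of premise 5 (O(lock_door -> ¬open_valve)) is O(open_valve -> ¬lock_door), and O(open_valve) is already established, so O(¬lock_door).
With premise 11, O(¬lock_door -> ¬seal_envelope), the K-axiom yields O(¬seal_envelope).
Premise 1 is O(¬encrypt_affidavit -> seal_envelope); contrapositively O(¬seal_envelope -> encrypt_affidavit). Since O(¬seal_envelope) holds, K gives O(encrypt_affidavit).
Premises 3, 4, 7, 8, 10, 12 do not contribute to this derivation.
So O(encrypt_affidavit) holds, i.e. F(¬encrypt_affidavit). The claim follows.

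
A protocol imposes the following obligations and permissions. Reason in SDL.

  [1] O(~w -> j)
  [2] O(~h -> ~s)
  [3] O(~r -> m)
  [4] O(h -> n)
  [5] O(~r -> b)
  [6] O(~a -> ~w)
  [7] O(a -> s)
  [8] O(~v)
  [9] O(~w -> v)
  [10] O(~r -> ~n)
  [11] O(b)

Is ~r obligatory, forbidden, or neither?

Forbidden

From premise 8 we have O(~v).
Premise 9 is O(~w -> v); contrapositively O(~v -> w). Since O(~v) holds, K gives O(w).
Premise 6, O(~a -> ~w), contraposes to O(w -> a); with O(w) we get O(a).
With premise 7, O(a -> s), the K-axiom yields O(s).
Premise 2, O(~h -> ~s), contraposes to O(s -> h); with O(s) we get O(h).
Applying K to premise 4 (O(h -> n)) and O(h) yields O(n).
The contrapositive of premise 10 (O(~r -> ~n)) is O(n -> r), and O(n) is already established, so O(r).
Premises 1, 3, 5, 11 do not contribute to this derivation.
Thus O(r), which is F(~r): ~r is forbidden.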